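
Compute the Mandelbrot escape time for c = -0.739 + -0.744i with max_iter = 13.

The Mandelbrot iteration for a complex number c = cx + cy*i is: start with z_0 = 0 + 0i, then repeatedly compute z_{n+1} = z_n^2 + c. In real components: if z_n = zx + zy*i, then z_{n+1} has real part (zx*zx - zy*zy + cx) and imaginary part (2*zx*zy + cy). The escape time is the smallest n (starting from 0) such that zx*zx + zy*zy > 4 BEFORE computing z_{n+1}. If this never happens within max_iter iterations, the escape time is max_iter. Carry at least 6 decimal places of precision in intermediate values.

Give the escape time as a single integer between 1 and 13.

Answer: 4

Derivation:
z_0 = 0 + 0i, c = -0.7390 + -0.7440i
Iter 1: z = -0.7390 + -0.7440i, |z|^2 = 1.0997
Iter 2: z = -0.7464 + 0.3556i, |z|^2 = 0.6836
Iter 3: z = -0.3083 + -1.2749i, |z|^2 = 1.7204
Iter 4: z = -2.2693 + 0.0422i, |z|^2 = 5.1515
Escaped at iteration 4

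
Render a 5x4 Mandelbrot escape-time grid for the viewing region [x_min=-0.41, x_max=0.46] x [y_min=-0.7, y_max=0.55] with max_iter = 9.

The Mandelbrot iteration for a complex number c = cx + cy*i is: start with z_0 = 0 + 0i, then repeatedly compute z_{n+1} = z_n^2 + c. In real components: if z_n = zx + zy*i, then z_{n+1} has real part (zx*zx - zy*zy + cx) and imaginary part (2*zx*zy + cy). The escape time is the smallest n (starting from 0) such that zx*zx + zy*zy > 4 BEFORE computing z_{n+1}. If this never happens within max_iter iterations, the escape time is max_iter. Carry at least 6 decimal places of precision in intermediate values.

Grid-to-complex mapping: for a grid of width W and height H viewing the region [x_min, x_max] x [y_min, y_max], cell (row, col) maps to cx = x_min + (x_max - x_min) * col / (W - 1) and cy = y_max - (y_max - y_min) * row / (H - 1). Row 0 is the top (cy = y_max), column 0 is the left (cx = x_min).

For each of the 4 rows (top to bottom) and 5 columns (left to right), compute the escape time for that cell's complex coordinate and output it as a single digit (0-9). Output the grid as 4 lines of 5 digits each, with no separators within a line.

Answer: 99995
99996
99997
89964

Derivation:
(row=0, col=0): c = -0.4100 + 0.5500i → escape time 9
(row=0, col=1): c = -0.1925 + 0.5500i → escape time 9
(row=0, col=2): c = 0.0250 + 0.5500i → escape time 9
(row=0, col=3): c = 0.2425 + 0.5500i → escape time 9
(row=0, col=4): c = 0.4600 + 0.5500i → escape time 5
(row=1, col=0): c = -0.4100 + 0.1333i → escape time 9
(row=1, col=1): c = -0.1925 + 0.1333i → escape time 9
(row=1, col=2): c = 0.0250 + 0.1333i → escape time 9
(row=1, col=3): c = 0.2425 + 0.1333i → escape time 9
(row=1, col=4): c = 0.4600 + 0.1333i → escape time 6
(row=2, col=0): c = -0.4100 + -0.2833i → escape time 9
(row=2, col=1): c = -0.1925 + -0.2833i → escape time 9
(row=2, col=2): c = 0.0250 + -0.2833i → escape time 9
(row=2, col=3): c = 0.2425 + -0.2833i → escape time 9
(row=2, col=4): c = 0.4600 + -0.2833i → escape time 7
(row=3, col=0): c = -0.4100 + -0.7000i → escape time 8
(row=3, col=1): c = -0.1925 + -0.7000i → escape time 9
(row=3, col=2): c = 0.0250 + -0.7000i → escape time 9
(row=3, col=3): c = 0.2425 + -0.7000i → escape time 6
(row=3, col=4): c = 0.4600 + -0.7000i → escape time 4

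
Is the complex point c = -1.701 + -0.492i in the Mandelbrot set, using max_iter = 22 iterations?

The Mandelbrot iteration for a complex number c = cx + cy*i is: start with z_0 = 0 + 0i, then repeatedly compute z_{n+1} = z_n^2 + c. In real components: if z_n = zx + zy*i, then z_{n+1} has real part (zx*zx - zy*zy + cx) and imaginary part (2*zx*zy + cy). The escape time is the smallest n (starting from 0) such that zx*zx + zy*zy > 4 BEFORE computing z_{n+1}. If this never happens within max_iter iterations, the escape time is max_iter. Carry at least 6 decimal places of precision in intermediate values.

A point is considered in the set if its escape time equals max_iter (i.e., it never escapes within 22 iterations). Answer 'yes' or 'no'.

Answer: no

Derivation:
z_0 = 0 + 0i, c = -1.7010 + -0.4920i
Iter 1: z = -1.7010 + -0.4920i, |z|^2 = 3.1355
Iter 2: z = 0.9503 + 1.1818i, |z|^2 = 2.2998
Iter 3: z = -2.1945 + 1.7542i, |z|^2 = 7.8929
Escaped at iteration 3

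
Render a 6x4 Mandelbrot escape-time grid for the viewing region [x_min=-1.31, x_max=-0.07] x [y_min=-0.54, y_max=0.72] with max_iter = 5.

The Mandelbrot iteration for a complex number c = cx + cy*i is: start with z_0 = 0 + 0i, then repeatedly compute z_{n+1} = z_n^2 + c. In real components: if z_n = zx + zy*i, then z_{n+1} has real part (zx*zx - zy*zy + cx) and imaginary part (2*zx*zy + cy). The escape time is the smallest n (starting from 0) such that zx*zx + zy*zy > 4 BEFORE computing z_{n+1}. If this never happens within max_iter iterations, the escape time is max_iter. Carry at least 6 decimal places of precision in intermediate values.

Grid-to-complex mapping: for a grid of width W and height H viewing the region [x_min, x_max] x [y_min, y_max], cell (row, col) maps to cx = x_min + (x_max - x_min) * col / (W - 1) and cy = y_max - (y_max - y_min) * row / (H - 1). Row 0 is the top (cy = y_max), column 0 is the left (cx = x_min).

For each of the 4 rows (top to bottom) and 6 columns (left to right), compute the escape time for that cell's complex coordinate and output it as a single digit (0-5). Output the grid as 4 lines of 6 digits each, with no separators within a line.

Answer: 334555
555555
555555
355555

Derivation:
(row=0, col=0): c = -1.3100 + 0.7200i → escape time 3
(row=0, col=1): c = -1.0620 + 0.7200i → escape time 3
(row=0, col=2): c = -0.8140 + 0.7200i → escape time 4
(row=0, col=3): c = -0.5660 + 0.7200i → escape time 5
(row=0, col=4): c = -0.3180 + 0.7200i → escape time 5
(row=0, col=5): c = -0.0700 + 0.7200i → escape time 5
(row=1, col=0): c = -1.3100 + 0.3000i → escape time 5
(row=1, col=1): c = -1.0620 + 0.3000i → escape time 5
(row=1, col=2): c = -0.8140 + 0.3000i → escape time 5
(row=1, col=3): c = -0.5660 + 0.3000i → escape time 5
(row=1, col=4): c = -0.3180 + 0.3000i → escape time 5
(row=1, col=5): c = -0.0700 + 0.3000i → escape time 5
(row=2, col=0): c = -1.3100 + -0.1200i → escape time 5
(row=2, col=1): c = -1.0620 + -0.1200i → escape time 5
(row=2, col=2): c = -0.8140 + -0.1200i → escape time 5
(row=2, col=3): c = -0.5660 + -0.1200i → escape time 5
(row=2, col=4): c = -0.3180 + -0.1200i → escape time 5
(row=2, col=5): c = -0.0700 + -0.1200i → escape time 5
(row=3, col=0): c = -1.3100 + -0.5400i → escape time 3
(row=3, col=1): c = -1.0620 + -0.5400i → escape time 5
(row=3, col=2): c = -0.8140 + -0.5400i → escape time 5
(row=3, col=3): c = -0.5660 + -0.5400i → escape time 5
(row=3, col=4): c = -0.3180 + -0.5400i → escape time 5
(row=3, col=5): c = -0.0700 + -0.5400i → escape time 5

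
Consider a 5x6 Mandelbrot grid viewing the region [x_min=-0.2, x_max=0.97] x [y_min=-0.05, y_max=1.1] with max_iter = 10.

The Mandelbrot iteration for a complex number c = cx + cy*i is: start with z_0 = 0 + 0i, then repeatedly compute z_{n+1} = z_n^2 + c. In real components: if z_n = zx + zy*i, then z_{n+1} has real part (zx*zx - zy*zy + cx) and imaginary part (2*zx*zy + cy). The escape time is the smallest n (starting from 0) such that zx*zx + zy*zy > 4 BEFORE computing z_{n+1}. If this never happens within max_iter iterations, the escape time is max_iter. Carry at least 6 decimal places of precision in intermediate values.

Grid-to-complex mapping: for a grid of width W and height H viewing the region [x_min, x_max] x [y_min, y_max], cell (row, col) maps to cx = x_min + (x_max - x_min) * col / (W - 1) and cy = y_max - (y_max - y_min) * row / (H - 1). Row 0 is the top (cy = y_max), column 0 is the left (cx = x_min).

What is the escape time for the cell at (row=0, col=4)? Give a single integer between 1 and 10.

Answer: 2

Derivation:
z_0 = 0 + 0i, c = 0.9700 + 1.1000i
Iter 1: z = 0.9700 + 1.1000i, |z|^2 = 2.1509
Iter 2: z = 0.7009 + 3.2340i, |z|^2 = 10.9500
Escaped at iteration 2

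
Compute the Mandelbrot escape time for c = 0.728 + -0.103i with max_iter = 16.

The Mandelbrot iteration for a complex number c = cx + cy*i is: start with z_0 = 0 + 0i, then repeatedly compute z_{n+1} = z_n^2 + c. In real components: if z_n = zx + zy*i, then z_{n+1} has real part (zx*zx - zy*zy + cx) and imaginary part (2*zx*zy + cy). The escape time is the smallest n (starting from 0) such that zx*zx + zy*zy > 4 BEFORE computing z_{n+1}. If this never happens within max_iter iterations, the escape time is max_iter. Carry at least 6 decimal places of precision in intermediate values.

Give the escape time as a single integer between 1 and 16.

z_0 = 0 + 0i, c = 0.7280 + -0.1030i
Iter 1: z = 0.7280 + -0.1030i, |z|^2 = 0.5406
Iter 2: z = 1.2474 + -0.2530i, |z|^2 = 1.6199
Iter 3: z = 2.2200 + -0.7341i, |z|^2 = 5.4671
Escaped at iteration 3

Answer: 3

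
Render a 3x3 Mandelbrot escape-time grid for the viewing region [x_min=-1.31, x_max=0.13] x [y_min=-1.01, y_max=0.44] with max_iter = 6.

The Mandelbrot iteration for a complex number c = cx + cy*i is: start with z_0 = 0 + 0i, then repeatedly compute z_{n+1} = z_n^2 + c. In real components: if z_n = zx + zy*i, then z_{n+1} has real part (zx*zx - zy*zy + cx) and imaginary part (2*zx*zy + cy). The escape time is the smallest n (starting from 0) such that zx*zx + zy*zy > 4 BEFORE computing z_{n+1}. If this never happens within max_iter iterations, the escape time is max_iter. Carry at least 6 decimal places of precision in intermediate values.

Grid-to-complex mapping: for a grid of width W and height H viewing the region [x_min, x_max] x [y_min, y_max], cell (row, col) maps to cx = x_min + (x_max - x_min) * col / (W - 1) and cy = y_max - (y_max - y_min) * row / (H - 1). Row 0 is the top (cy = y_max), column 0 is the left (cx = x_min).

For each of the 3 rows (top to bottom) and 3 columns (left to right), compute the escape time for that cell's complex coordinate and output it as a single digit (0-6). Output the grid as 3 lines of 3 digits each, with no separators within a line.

(row=0, col=0): c = -1.3100 + 0.4400i → escape time 6
(row=0, col=1): c = -0.5900 + 0.4400i → escape time 6
(row=0, col=2): c = 0.1300 + 0.4400i → escape time 6
(row=1, col=0): c = -1.3100 + -0.2850i → escape time 6
(row=1, col=1): c = -0.5900 + -0.2850i → escape time 6
(row=1, col=2): c = 0.1300 + -0.2850i → escape time 6
(row=2, col=0): c = -1.3100 + -1.0100i → escape time 3
(row=2, col=1): c = -0.5900 + -1.0100i → escape time 4
(row=2, col=2): c = 0.1300 + -1.0100i → escape time 4

Answer: 666
666
344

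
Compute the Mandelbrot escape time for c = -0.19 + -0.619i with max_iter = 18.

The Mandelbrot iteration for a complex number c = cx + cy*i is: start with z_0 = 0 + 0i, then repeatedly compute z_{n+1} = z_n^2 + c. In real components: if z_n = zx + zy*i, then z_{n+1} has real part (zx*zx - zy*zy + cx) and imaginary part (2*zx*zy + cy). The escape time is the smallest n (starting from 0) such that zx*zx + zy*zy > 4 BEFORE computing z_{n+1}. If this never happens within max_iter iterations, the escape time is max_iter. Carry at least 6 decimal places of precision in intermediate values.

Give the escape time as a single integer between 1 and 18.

Answer: 18

Derivation:
z_0 = 0 + 0i, c = -0.1900 + -0.6190i
Iter 1: z = -0.1900 + -0.6190i, |z|^2 = 0.4193
Iter 2: z = -0.5371 + -0.3838i, |z|^2 = 0.4357
Iter 3: z = -0.0489 + -0.2068i, |z|^2 = 0.0451
Iter 4: z = -0.2304 + -0.5988i, |z|^2 = 0.4116
Iter 5: z = -0.4955 + -0.3431i, |z|^2 = 0.3632
Iter 6: z = -0.0622 + -0.2790i, |z|^2 = 0.0817
Iter 7: z = -0.2640 + -0.5843i, |z|^2 = 0.4111
Iter 8: z = -0.4617 + -0.3105i, |z|^2 = 0.3096
Iter 9: z = -0.0733 + -0.3322i, |z|^2 = 0.1157
Iter 10: z = -0.2950 + -0.5703i, |z|^2 = 0.4123
Iter 11: z = -0.4282 + -0.2825i, |z|^2 = 0.2632
Iter 12: z = -0.0864 + -0.3771i, |z|^2 = 0.1496
Iter 13: z = -0.3247 + -0.5538i, |z|^2 = 0.4122
Iter 14: z = -0.3913 + -0.2593i, |z|^2 = 0.2204
Iter 15: z = -0.1041 + -0.4160i, |z|^2 = 0.1839
Iter 16: z = -0.3522 + -0.5323i, |z|^2 = 0.4075
Iter 17: z = -0.3493 + -0.2440i, |z|^2 = 0.1815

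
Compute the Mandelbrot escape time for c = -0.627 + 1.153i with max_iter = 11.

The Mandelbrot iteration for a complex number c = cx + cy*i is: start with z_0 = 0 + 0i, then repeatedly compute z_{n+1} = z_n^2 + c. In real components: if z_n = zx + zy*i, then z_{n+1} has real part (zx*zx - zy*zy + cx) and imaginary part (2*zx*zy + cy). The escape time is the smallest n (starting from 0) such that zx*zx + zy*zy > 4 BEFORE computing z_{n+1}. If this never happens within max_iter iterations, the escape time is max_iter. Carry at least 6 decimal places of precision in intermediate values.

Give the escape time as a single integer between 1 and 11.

Answer: 3

Derivation:
z_0 = 0 + 0i, c = -0.6270 + 1.1530i
Iter 1: z = -0.6270 + 1.1530i, |z|^2 = 1.7225
Iter 2: z = -1.5633 + -0.2929i, |z|^2 = 2.5296
Iter 3: z = 1.7311 + 2.0687i, |z|^2 = 7.2759
Escaped at iteration 3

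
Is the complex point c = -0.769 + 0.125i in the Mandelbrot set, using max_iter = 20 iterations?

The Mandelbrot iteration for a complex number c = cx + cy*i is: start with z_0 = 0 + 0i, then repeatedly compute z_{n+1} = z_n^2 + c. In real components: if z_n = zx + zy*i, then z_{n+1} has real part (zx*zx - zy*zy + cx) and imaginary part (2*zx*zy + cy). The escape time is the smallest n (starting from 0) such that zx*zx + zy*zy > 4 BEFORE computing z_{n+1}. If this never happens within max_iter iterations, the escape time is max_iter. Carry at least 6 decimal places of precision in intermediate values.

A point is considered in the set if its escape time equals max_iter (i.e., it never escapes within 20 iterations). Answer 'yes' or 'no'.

Answer: yes

Derivation:
z_0 = 0 + 0i, c = -0.7690 + 0.1250i
Iter 1: z = -0.7690 + 0.1250i, |z|^2 = 0.6070
Iter 2: z = -0.1933 + -0.0673i, |z|^2 = 0.0419
Iter 3: z = -0.7362 + 0.1510i, |z|^2 = 0.5647
Iter 4: z = -0.2499 + -0.0973i, |z|^2 = 0.0719
Iter 5: z = -0.7160 + 0.1736i, |z|^2 = 0.5429
Iter 6: z = -0.2864 + -0.1237i, |z|^2 = 0.0973
Iter 7: z = -0.7022 + 0.1958i, |z|^2 = 0.5315
Iter 8: z = -0.3142 + -0.1500i, |z|^2 = 0.1212
Iter 9: z = -0.6928 + 0.2193i, |z|^2 = 0.5281
Iter 10: z = -0.3371 + -0.1788i, |z|^2 = 0.1456
Iter 11: z = -0.6873 + 0.2456i, |z|^2 = 0.5327
Iter 12: z = -0.3569 + -0.2126i, |z|^2 = 0.1726
Iter 13: z = -0.6868 + 0.2767i, |z|^2 = 0.5483
Iter 14: z = -0.3739 + -0.2552i, |z|^2 = 0.2049
Iter 15: z = -0.6943 + 0.3158i, |z|^2 = 0.5818
Iter 16: z = -0.3866 + -0.3135i, |z|^2 = 0.2478
Iter 17: z = -0.7178 + 0.3674i, |z|^2 = 0.6503
Iter 18: z = -0.3887 + -0.4025i, |z|^2 = 0.3131
Iter 19: z = -0.7799 + 0.4379i, |z|^2 = 0.8000
Did not escape in 20 iterations → in set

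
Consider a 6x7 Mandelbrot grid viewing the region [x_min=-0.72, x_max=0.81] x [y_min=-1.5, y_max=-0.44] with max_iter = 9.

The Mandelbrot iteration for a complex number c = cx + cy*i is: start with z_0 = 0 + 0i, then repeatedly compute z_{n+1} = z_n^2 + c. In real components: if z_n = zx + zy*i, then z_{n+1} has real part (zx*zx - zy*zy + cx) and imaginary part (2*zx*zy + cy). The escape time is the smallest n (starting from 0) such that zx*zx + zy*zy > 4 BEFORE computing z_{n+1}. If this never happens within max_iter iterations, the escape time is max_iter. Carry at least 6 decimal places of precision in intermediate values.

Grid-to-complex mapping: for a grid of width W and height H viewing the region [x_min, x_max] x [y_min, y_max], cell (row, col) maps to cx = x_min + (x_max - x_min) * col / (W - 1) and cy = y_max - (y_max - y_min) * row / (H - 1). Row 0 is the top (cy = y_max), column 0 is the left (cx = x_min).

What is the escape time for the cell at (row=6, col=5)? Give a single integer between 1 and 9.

z_0 = 0 + 0i, c = 0.8100 + -1.5000i
Iter 1: z = 0.8100 + -1.5000i, |z|^2 = 2.9061
Iter 2: z = -0.7839 + -3.9300i, |z|^2 = 16.0594
Escaped at iteration 2

Answer: 2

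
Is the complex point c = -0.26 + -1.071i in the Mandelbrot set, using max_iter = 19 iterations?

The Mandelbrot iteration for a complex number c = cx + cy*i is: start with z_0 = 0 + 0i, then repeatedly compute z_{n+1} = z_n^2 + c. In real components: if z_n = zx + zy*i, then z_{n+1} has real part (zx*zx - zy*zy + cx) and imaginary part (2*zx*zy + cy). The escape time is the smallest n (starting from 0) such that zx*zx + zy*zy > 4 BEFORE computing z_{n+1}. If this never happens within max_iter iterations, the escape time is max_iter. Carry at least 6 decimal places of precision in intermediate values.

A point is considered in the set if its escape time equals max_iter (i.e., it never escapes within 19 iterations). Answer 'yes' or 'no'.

Answer: no

Derivation:
z_0 = 0 + 0i, c = -0.2600 + -1.0710i
Iter 1: z = -0.2600 + -1.0710i, |z|^2 = 1.2146
Iter 2: z = -1.3394 + -0.5141i, |z|^2 = 2.0584
Iter 3: z = 1.2698 + 0.3062i, |z|^2 = 1.7062
Iter 4: z = 1.2587 + -0.2935i, |z|^2 = 1.6705
Iter 5: z = 1.2383 + -1.8098i, |z|^2 = 4.8086
Escaped at iteration 5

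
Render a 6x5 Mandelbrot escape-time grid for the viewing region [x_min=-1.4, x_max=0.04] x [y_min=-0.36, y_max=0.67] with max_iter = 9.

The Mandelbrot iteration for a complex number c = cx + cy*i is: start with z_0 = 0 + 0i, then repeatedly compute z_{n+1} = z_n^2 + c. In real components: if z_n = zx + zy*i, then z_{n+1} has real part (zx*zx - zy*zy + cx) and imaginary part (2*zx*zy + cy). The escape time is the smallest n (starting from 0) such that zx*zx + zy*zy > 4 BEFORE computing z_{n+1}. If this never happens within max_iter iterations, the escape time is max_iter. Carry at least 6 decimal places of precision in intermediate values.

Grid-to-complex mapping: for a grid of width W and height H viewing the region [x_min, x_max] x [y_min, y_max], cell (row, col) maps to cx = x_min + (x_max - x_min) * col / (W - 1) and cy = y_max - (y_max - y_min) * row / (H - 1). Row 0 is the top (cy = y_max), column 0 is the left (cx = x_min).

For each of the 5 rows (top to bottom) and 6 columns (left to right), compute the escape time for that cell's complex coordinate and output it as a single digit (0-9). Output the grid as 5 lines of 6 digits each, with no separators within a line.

Answer: 334999
467999
999999
999999
588999

Derivation:
(row=0, col=0): c = -1.4000 + 0.6700i → escape time 3
(row=0, col=1): c = -1.1120 + 0.6700i → escape time 3
(row=0, col=2): c = -0.8240 + 0.6700i → escape time 4
(row=0, col=3): c = -0.5360 + 0.6700i → escape time 9
(row=0, col=4): c = -0.2480 + 0.6700i → escape time 9
(row=0, col=5): c = 0.0400 + 0.6700i → escape time 9
(row=1, col=0): c = -1.4000 + 0.4125i → escape time 4
(row=1, col=1): c = -1.1120 + 0.4125i → escape time 6
(row=1, col=2): c = -0.8240 + 0.4125i → escape time 7
(row=1, col=3): c = -0.5360 + 0.4125i → escape time 9
(row=1, col=4): c = -0.2480 + 0.4125i → escape time 9
(row=1, col=5): c = 0.0400 + 0.4125i → escape time 9
(row=2, col=0): c = -1.4000 + 0.1550i → escape time 9
(row=2, col=1): c = -1.1120 + 0.1550i → escape time 9
(row=2, col=2): c = -0.8240 + 0.1550i → escape time 9
(row=2, col=3): c = -0.5360 + 0.1550i → escape time 9
(row=2, col=4): c = -0.2480 + 0.1550i → escape time 9
(row=2, col=5): c = 0.0400 + 0.1550i → escape time 9
(row=3, col=0): c = -1.4000 + -0.1025i → escape time 9
(row=3, col=1): c = -1.1120 + -0.1025i → escape time 9
(row=3, col=2): c = -0.8240 + -0.1025i → escape time 9
(row=3, col=3): c = -0.5360 + -0.1025i → escape time 9
(row=3, col=4): c = -0.2480 + -0.1025i → escape time 9
(row=3, col=5): c = 0.0400 + -0.1025i → escape time 9
(row=4, col=0): c = -1.4000 + -0.3600i → escape time 5
(row=4, col=1): c = -1.1120 + -0.3600i → escape time 8
(row=4, col=2): c = -0.8240 + -0.3600i → escape time 8
(row=4, col=3): c = -0.5360 + -0.3600i → escape time 9
(row=4, col=4): c = -0.2480 + -0.3600i → escape time 9
(row=4, col=5): c = 0.0400 + -0.3600i → escape time 9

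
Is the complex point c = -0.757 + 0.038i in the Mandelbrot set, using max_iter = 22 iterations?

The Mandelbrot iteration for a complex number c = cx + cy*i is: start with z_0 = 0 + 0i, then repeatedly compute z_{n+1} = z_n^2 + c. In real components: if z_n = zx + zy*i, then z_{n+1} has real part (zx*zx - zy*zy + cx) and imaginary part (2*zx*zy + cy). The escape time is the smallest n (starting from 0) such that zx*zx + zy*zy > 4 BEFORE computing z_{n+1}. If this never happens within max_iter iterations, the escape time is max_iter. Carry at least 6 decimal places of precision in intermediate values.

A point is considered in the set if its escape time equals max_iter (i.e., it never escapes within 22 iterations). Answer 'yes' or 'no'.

z_0 = 0 + 0i, c = -0.7570 + 0.0380i
Iter 1: z = -0.7570 + 0.0380i, |z|^2 = 0.5745
Iter 2: z = -0.1854 + -0.0195i, |z|^2 = 0.0348
Iter 3: z = -0.7230 + 0.0452i, |z|^2 = 0.5248
Iter 4: z = -0.2363 + -0.0274i, |z|^2 = 0.0566
Iter 5: z = -0.7019 + 0.0510i, |z|^2 = 0.4953
Iter 6: z = -0.2669 + -0.0335i, |z|^2 = 0.0724
Iter 7: z = -0.6869 + 0.0559i, |z|^2 = 0.4749
Iter 8: z = -0.2883 + -0.0388i, |z|^2 = 0.0846
Iter 9: z = -0.6754 + 0.0604i, |z|^2 = 0.4598
Iter 10: z = -0.3045 + -0.0435i, |z|^2 = 0.0946
Iter 11: z = -0.6662 + 0.0645i, |z|^2 = 0.4479
Iter 12: z = -0.3174 + -0.0480i, |z|^2 = 0.1030
Iter 13: z = -0.6586 + 0.0684i, |z|^2 = 0.4384
Iter 14: z = -0.3280 + -0.0522i, |z|^2 = 0.1103
Iter 15: z = -0.6522 + 0.0722i, |z|^2 = 0.4305
Iter 16: z = -0.3369 + -0.0562i, |z|^2 = 0.1167
Iter 17: z = -0.6466 + 0.0759i, |z|^2 = 0.4239
Iter 18: z = -0.3446 + -0.0601i, |z|^2 = 0.1224
Iter 19: z = -0.6419 + 0.0794i, |z|^2 = 0.4183
Iter 20: z = -0.3513 + -0.0640i, |z|^2 = 0.1275
Iter 21: z = -0.6377 + 0.0829i, |z|^2 = 0.4135
Did not escape in 22 iterations → in set

Answer: yes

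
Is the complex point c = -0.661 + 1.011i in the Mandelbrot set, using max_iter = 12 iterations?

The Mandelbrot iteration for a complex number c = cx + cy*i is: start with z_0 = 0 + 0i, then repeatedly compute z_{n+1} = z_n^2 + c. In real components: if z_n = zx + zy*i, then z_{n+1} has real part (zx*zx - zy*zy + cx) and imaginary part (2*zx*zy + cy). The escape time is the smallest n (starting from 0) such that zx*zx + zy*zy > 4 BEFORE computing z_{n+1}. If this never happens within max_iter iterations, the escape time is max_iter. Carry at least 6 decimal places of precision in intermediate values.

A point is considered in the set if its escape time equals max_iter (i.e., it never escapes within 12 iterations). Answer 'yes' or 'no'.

Answer: no

Derivation:
z_0 = 0 + 0i, c = -0.6610 + 1.0110i
Iter 1: z = -0.6610 + 1.0110i, |z|^2 = 1.4590
Iter 2: z = -1.2462 + -0.3255i, |z|^2 = 1.6590
Iter 3: z = 0.7860 + 1.8224i, |z|^2 = 3.9389
Iter 4: z = -3.3642 + 3.8759i, |z|^2 = 26.3407
Escaped at iteration 4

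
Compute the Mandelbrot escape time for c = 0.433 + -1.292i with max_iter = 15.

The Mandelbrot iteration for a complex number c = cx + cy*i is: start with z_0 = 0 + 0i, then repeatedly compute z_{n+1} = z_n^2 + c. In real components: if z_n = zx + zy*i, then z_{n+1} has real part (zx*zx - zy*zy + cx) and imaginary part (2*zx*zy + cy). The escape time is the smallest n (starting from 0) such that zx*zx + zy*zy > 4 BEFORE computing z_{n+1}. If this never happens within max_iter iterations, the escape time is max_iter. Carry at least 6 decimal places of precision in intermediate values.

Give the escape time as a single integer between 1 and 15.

z_0 = 0 + 0i, c = 0.4330 + -1.2920i
Iter 1: z = 0.4330 + -1.2920i, |z|^2 = 1.8568
Iter 2: z = -1.0488 + -2.4109i, |z|^2 = 6.9122
Escaped at iteration 2

Answer: 2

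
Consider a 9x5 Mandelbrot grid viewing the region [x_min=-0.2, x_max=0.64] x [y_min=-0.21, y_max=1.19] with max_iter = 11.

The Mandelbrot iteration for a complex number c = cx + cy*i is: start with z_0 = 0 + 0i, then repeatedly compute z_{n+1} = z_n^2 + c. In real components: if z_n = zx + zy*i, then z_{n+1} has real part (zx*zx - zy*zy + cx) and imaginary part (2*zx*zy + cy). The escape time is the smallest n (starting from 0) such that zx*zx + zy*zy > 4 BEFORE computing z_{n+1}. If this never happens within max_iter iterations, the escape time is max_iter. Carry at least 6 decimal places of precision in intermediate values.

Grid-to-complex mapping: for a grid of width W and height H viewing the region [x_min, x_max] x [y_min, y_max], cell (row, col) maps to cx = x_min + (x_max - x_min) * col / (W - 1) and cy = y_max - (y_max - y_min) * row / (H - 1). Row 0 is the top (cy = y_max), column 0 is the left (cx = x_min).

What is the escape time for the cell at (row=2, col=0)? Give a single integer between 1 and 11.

z_0 = 0 + 0i, c = -0.2000 + 0.4900i
Iter 1: z = -0.2000 + 0.4900i, |z|^2 = 0.2801
Iter 2: z = -0.4001 + 0.2940i, |z|^2 = 0.2465
Iter 3: z = -0.1264 + 0.2547i, |z|^2 = 0.0809
Iter 4: z = -0.2489 + 0.4256i, |z|^2 = 0.2431
Iter 5: z = -0.3192 + 0.2781i, |z|^2 = 0.1792
Iter 6: z = -0.1755 + 0.3125i, |z|^2 = 0.1284
Iter 7: z = -0.2668 + 0.3804i, |z|^2 = 0.2159
Iter 8: z = -0.2735 + 0.2870i, |z|^2 = 0.1572
Iter 9: z = -0.2076 + 0.3330i, |z|^2 = 0.1540
Iter 10: z = -0.2678 + 0.3517i, |z|^2 = 0.1954

Answer: 11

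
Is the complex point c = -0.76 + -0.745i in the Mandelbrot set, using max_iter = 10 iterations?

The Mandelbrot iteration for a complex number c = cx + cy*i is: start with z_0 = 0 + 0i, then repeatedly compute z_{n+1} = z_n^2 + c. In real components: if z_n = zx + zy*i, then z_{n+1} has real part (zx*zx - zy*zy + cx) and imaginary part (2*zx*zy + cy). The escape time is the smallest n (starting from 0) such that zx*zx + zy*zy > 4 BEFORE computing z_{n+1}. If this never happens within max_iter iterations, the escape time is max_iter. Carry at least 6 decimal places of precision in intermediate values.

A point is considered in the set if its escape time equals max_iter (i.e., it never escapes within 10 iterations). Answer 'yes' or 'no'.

Answer: no

Derivation:
z_0 = 0 + 0i, c = -0.7600 + -0.7450i
Iter 1: z = -0.7600 + -0.7450i, |z|^2 = 1.1326
Iter 2: z = -0.7374 + 0.3874i, |z|^2 = 0.6939
Iter 3: z = -0.3663 + -1.3164i, |z|^2 = 1.8670
Iter 4: z = -2.3586 + 0.2193i, |z|^2 = 5.6112
Escaped at iteration 4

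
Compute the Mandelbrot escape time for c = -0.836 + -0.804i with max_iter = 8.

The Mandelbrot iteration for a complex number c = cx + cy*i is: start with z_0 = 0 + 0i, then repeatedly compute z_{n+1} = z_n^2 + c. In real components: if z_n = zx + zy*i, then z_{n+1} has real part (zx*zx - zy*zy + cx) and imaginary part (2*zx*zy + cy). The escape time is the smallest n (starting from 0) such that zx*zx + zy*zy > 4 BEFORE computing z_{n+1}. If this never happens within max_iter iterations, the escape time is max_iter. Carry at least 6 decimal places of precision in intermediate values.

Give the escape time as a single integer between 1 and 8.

z_0 = 0 + 0i, c = -0.8360 + -0.8040i
Iter 1: z = -0.8360 + -0.8040i, |z|^2 = 1.3453
Iter 2: z = -0.7835 + 0.5403i, |z|^2 = 0.9058
Iter 3: z = -0.5140 + -1.6507i, |z|^2 = 2.9889
Iter 4: z = -3.2965 + 0.8929i, |z|^2 = 11.6639
Escaped at iteration 4

Answer: 4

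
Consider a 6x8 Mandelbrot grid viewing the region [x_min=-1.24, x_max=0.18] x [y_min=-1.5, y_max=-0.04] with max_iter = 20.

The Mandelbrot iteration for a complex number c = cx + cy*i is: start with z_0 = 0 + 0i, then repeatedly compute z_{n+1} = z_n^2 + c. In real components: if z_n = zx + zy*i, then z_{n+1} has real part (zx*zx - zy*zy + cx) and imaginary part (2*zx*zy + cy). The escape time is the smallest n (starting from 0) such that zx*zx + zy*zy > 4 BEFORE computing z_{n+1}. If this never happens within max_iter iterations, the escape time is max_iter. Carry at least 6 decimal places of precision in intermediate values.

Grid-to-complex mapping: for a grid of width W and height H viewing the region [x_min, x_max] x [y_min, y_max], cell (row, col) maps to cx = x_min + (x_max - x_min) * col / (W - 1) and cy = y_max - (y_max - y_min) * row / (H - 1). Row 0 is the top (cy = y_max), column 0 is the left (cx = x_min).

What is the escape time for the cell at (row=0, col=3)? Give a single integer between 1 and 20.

z_0 = 0 + 0i, c = -0.3880 + -0.0400i
Iter 1: z = -0.3880 + -0.0400i, |z|^2 = 0.1521
Iter 2: z = -0.2391 + -0.0090i, |z|^2 = 0.0572
Iter 3: z = -0.3309 + -0.0357i, |z|^2 = 0.1108
Iter 4: z = -0.2798 + -0.0164i, |z|^2 = 0.0785
Iter 5: z = -0.3100 + -0.0308i, |z|^2 = 0.0971
Iter 6: z = -0.2928 + -0.0209i, |z|^2 = 0.0862
Iter 7: z = -0.3027 + -0.0278i, |z|^2 = 0.0924
Iter 8: z = -0.2972 + -0.0232i, |z|^2 = 0.0888
Iter 9: z = -0.3002 + -0.0262i, |z|^2 = 0.0908
Iter 10: z = -0.2985 + -0.0243i, |z|^2 = 0.0897
Iter 11: z = -0.2995 + -0.0255i, |z|^2 = 0.0903
Iter 12: z = -0.2990 + -0.0247i, |z|^2 = 0.0900
Iter 13: z = -0.2992 + -0.0252i, |z|^2 = 0.0902
Iter 14: z = -0.2991 + -0.0249i, |z|^2 = 0.0901
Iter 15: z = -0.2992 + -0.0251i, |z|^2 = 0.0901
Iter 16: z = -0.2991 + -0.0250i, |z|^2 = 0.0901
Iter 17: z = -0.2991 + -0.0251i, |z|^2 = 0.0901
Iter 18: z = -0.2991 + -0.0250i, |z|^2 = 0.0901
Iter 19: z = -0.2991 + -0.0250i, |z|^2 = 0.0901

Answer: 20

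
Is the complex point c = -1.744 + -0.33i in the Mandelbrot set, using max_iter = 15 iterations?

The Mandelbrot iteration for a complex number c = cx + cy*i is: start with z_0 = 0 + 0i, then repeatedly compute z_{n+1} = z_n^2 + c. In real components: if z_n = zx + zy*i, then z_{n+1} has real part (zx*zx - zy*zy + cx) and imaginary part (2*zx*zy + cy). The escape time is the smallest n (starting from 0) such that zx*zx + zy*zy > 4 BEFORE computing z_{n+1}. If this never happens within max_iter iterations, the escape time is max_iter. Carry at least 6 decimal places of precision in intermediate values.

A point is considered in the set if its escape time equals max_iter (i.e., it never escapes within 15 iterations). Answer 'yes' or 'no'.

Answer: no

Derivation:
z_0 = 0 + 0i, c = -1.7440 + -0.3300i
Iter 1: z = -1.7440 + -0.3300i, |z|^2 = 3.1504
Iter 2: z = 1.1886 + 0.8210i, |z|^2 = 2.0870
Iter 3: z = -1.0053 + 1.6218i, |z|^2 = 3.6409
Iter 4: z = -3.3638 + -3.5907i, |z|^2 = 24.2084
Escaped at iteration 4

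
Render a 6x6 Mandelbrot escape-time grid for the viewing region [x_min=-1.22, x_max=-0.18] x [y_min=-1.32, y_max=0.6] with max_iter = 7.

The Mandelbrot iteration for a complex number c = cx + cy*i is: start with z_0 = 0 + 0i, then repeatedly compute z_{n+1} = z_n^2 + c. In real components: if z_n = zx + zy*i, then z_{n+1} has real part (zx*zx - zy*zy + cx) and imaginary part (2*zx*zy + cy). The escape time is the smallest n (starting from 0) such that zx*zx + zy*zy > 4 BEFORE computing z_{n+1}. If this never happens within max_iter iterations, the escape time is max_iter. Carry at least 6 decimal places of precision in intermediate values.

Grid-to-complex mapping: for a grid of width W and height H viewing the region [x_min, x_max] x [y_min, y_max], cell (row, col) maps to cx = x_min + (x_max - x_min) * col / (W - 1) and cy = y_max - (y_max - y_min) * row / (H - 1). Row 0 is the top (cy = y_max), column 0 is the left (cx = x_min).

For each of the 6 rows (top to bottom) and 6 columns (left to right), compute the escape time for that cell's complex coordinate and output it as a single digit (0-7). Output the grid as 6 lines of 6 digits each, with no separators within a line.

Answer: 345777
777777
777777
456777
333457
222322

Derivation:
(row=0, col=0): c = -1.2200 + 0.6000i → escape time 3
(row=0, col=1): c = -1.0120 + 0.6000i → escape time 4
(row=0, col=2): c = -0.8040 + 0.6000i → escape time 5
(row=0, col=3): c = -0.5960 + 0.6000i → escape time 7
(row=0, col=4): c = -0.3880 + 0.6000i → escape time 7
(row=0, col=5): c = -0.1800 + 0.6000i → escape time 7
(row=1, col=0): c = -1.2200 + 0.2160i → escape time 7
(row=1, col=1): c = -1.0120 + 0.2160i → escape time 7
(row=1, col=2): c = -0.8040 + 0.2160i → escape time 7
(row=1, col=3): c = -0.5960 + 0.2160i → escape time 7
(row=1, col=4): c = -0.3880 + 0.2160i → escape time 7
(row=1, col=5): c = -0.1800 + 0.2160i → escape time 7
(row=2, col=0): c = -1.2200 + -0.1680i → escape time 7
(row=2, col=1): c = -1.0120 + -0.1680i → escape time 7
(row=2, col=2): c = -0.8040 + -0.1680i → escape time 7
(row=2, col=3): c = -0.5960 + -0.1680i → escape time 7
(row=2, col=4): c = -0.3880 + -0.1680i → escape time 7
(row=2, col=5): c = -0.1800 + -0.1680i → escape time 7
(row=3, col=0): c = -1.2200 + -0.5520i → escape time 4
(row=3, col=1): c = -1.0120 + -0.5520i → escape time 5
(row=3, col=2): c = -0.8040 + -0.5520i → escape time 6
(row=3, col=3): c = -0.5960 + -0.5520i → escape time 7
(row=3, col=4): c = -0.3880 + -0.5520i → escape time 7
(row=3, col=5): c = -0.1800 + -0.5520i → escape time 7
(row=4, col=0): c = -1.2200 + -0.9360i → escape time 3
(row=4, col=1): c = -1.0120 + -0.9360i → escape time 3
(row=4, col=2): c = -0.8040 + -0.9360i → escape time 3
(row=4, col=3): c = -0.5960 + -0.9360i → escape time 4
(row=4, col=4): c = -0.3880 + -0.9360i → escape time 5
(row=4, col=5): c = -0.1800 + -0.9360i → escape time 7
(row=5, col=0): c = -1.2200 + -1.3200i → escape time 2
(row=5, col=1): c = -1.0120 + -1.3200i → escape time 2
(row=5, col=2): c = -0.8040 + -1.3200i → escape time 2
(row=5, col=3): c = -0.5960 + -1.3200i → escape time 3
(row=5, col=4): c = -0.3880 + -1.3200i → escape time 2
(row=5, col=5): c = -0.1800 + -1.3200i → escape time 2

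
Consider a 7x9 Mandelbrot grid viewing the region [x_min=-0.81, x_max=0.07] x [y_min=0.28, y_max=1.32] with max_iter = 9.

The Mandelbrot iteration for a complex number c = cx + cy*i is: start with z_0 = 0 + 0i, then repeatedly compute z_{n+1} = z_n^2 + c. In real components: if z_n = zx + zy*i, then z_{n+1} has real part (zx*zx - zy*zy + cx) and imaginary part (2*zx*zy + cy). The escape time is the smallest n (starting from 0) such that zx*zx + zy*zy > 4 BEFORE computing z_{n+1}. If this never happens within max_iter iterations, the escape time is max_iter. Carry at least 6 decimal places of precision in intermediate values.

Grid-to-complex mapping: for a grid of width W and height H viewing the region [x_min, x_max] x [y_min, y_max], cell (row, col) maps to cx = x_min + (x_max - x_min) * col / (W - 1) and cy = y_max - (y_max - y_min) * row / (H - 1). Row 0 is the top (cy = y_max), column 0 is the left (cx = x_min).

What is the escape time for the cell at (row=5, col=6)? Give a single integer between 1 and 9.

z_0 = 0 + 0i, c = 0.0700 + 0.6700i
Iter 1: z = 0.0700 + 0.6700i, |z|^2 = 0.4538
Iter 2: z = -0.3740 + 0.7638i, |z|^2 = 0.7233
Iter 3: z = -0.3735 + 0.0987i, |z|^2 = 0.1493
Iter 4: z = 0.1998 + 0.5963i, |z|^2 = 0.3955
Iter 5: z = -0.2456 + 0.9082i, |z|^2 = 0.8853
Iter 6: z = -0.6946 + 0.2238i, |z|^2 = 0.5325
Iter 7: z = 0.5023 + 0.3591i, |z|^2 = 0.3813
Iter 8: z = 0.1934 + 1.0308i, |z|^2 = 1.1000

Answer: 9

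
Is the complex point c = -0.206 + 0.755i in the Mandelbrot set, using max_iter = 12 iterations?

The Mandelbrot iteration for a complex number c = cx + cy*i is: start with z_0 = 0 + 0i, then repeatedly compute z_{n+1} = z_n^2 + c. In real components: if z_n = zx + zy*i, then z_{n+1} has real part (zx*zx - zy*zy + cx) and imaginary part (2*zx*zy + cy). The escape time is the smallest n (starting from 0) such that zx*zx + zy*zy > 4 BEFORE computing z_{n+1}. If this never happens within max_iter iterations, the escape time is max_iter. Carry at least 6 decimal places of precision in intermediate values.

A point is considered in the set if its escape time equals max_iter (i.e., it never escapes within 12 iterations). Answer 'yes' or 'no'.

Answer: yes

Derivation:
z_0 = 0 + 0i, c = -0.2060 + 0.7550i
Iter 1: z = -0.2060 + 0.7550i, |z|^2 = 0.6125
Iter 2: z = -0.7336 + 0.4439i, |z|^2 = 0.7352
Iter 3: z = 0.1351 + 0.1037i, |z|^2 = 0.0290
Iter 4: z = -0.1985 + 0.7830i, |z|^2 = 0.6525
Iter 5: z = -0.7797 + 0.4441i, |z|^2 = 0.8052
Iter 6: z = 0.2047 + 0.0624i, |z|^2 = 0.0458
Iter 7: z = -0.1680 + 0.7805i, |z|^2 = 0.6375
Iter 8: z = -0.7870 + 0.4927i, |z|^2 = 0.8622
Iter 9: z = 0.1706 + -0.0206i, |z|^2 = 0.0295
Iter 10: z = -0.1773 + 0.7480i, |z|^2 = 0.5909
Iter 11: z = -0.7340 + 0.4898i, |z|^2 = 0.7787
Did not escape in 12 iterations → in set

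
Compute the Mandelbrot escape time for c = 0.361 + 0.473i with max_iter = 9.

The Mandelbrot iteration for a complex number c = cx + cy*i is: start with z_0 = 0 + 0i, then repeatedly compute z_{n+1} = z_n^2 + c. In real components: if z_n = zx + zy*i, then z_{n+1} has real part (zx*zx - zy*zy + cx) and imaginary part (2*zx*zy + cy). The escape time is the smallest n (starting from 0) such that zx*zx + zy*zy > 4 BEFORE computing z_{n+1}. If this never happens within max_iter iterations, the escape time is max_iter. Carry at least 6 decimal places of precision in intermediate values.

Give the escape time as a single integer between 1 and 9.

z_0 = 0 + 0i, c = 0.3610 + 0.4730i
Iter 1: z = 0.3610 + 0.4730i, |z|^2 = 0.3540
Iter 2: z = 0.2676 + 0.8145i, |z|^2 = 0.7350
Iter 3: z = -0.2308 + 0.9089i, |z|^2 = 0.8794
Iter 4: z = -0.4118 + 0.0534i, |z|^2 = 0.1725
Iter 5: z = 0.5278 + 0.4290i, |z|^2 = 0.4626
Iter 6: z = 0.4555 + 0.9258i, |z|^2 = 1.0646
Iter 7: z = -0.2887 + 1.3164i, |z|^2 = 1.8162
Iter 8: z = -1.2886 + -0.2870i, |z|^2 = 1.7428

Answer: 9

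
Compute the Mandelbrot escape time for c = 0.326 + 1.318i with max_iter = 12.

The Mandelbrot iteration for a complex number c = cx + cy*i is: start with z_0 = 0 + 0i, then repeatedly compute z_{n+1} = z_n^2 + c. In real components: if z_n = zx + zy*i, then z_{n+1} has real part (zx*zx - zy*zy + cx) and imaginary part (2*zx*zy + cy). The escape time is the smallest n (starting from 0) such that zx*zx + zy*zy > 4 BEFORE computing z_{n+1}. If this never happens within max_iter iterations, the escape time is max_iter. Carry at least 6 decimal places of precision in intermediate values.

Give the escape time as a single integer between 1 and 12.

z_0 = 0 + 0i, c = 0.3260 + 1.3180i
Iter 1: z = 0.3260 + 1.3180i, |z|^2 = 1.8434
Iter 2: z = -1.3048 + 2.1773i, |z|^2 = 6.4434
Escaped at iteration 2

Answer: 2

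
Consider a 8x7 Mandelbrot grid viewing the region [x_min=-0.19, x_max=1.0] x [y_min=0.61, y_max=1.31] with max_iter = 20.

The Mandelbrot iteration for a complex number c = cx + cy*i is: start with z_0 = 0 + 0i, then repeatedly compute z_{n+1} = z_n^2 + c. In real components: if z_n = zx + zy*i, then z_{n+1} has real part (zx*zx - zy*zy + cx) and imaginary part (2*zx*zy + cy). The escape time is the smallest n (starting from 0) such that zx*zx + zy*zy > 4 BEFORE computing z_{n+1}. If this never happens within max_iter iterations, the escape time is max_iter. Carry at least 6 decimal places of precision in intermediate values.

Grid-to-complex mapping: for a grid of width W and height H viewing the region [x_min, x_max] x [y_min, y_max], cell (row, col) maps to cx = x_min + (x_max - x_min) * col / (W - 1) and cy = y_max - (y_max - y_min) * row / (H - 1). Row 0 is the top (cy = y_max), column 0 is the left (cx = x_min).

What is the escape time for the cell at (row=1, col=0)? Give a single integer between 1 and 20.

Answer: 3

Derivation:
z_0 = 0 + 0i, c = -0.1900 + 1.1933i
Iter 1: z = -0.1900 + 1.1933i, |z|^2 = 1.4601
Iter 2: z = -1.5779 + 0.7399i, |z|^2 = 3.0373
Iter 3: z = 1.7525 + -1.1416i, |z|^2 = 4.3745
Escaped at iteration 3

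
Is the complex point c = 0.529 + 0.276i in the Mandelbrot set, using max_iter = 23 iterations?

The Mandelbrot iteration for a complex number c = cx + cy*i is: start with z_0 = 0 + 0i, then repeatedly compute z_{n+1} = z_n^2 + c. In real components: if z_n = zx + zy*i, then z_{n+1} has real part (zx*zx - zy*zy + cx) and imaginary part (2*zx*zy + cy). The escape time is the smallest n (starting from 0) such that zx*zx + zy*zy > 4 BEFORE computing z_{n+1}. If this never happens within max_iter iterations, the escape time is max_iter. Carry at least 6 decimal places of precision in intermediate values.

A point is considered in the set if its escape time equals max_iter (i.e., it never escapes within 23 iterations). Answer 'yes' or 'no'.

z_0 = 0 + 0i, c = 0.5290 + 0.2760i
Iter 1: z = 0.5290 + 0.2760i, |z|^2 = 0.3560
Iter 2: z = 0.7327 + 0.5680i, |z|^2 = 0.8594
Iter 3: z = 0.7432 + 1.1083i, |z|^2 = 1.7807
Iter 4: z = -0.1471 + 1.9233i, |z|^2 = 3.7208
Iter 5: z = -3.1486 + -0.2898i, |z|^2 = 9.9974
Escaped at iteration 5

Answer: no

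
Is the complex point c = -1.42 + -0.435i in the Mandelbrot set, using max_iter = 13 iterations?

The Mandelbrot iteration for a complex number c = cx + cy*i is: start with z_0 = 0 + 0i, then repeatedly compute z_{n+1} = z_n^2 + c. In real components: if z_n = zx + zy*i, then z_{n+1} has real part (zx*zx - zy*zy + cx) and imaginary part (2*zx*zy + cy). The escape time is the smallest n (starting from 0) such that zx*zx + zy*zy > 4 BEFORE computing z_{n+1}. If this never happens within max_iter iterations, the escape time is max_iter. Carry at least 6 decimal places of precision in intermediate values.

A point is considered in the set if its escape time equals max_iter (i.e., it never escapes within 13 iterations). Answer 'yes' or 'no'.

Answer: no

Derivation:
z_0 = 0 + 0i, c = -1.4200 + -0.4350i
Iter 1: z = -1.4200 + -0.4350i, |z|^2 = 2.2056
Iter 2: z = 0.4072 + 0.8004i, |z|^2 = 0.8064
Iter 3: z = -1.8948 + 0.2168i, |z|^2 = 3.6375
Iter 4: z = 2.1234 + -1.2566i, |z|^2 = 6.0881
Escaped at iteration 4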